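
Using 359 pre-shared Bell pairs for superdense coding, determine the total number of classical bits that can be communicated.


Superdense coding allows 2 classical bits per shared entangled pair.
359 pair(s) -> 2 * 359 = 718 classical bits

718


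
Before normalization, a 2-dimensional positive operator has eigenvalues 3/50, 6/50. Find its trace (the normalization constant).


tr(M) = sum of eigenvalues
= 3/50 + 6/50
= 9/50
= 0.1800

0.1800


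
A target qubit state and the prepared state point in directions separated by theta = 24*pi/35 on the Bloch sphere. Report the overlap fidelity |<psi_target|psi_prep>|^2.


For states separated by angle theta on Bloch sphere:
F = cos^2(theta/2)
theta = 24*pi/35 = 2.1542
theta/2 = 1.0771
cos(theta/2) = 0.4739
F = 0.2246

0.2246


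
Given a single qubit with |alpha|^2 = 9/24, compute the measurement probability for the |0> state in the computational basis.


|alpha|^2 = 9/24 = 0.3750
|beta|^2 = 1 - 9/24 = 15/24 = 0.6250
P(|0>) = |alpha|^2 = 0.3750

0.3750


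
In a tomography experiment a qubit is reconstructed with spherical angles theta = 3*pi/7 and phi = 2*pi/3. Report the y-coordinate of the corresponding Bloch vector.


theta = 1.3464, phi = 2.0944
r_y = sin(theta)*sin(phi) = 0.9749 * 0.8660
r_y = 0.8443

0.8443


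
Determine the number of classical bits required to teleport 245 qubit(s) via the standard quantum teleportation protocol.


Quantum teleportation requires 2 classical bits per qubit teleported.
245 qubit(s) -> 2 * 245 = 490 classical bits

490


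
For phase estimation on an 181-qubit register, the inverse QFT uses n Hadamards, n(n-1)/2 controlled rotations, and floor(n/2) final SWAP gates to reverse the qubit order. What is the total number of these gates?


Hadamard gates: 181
Controlled rotations: n*(n-1)/2 = 181*180/2 = 16290
SWAP gates: floor(n/2) = floor(181/2) = 90
Total = 181 + 16290 + 90
= 16561

16561


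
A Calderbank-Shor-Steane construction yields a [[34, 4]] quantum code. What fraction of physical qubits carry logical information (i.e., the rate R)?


Code rate R = k/n
= 4/34
= 0.1176

0.1176


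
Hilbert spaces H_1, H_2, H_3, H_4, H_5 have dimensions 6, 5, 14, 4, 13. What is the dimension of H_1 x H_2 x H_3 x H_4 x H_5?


dim(H_1 x H_2 x H_3 x H_4 x H_5) = 6 * 5 * 14 * 4 * 13
= 30 * 14 * 4 * 13
= 420 * 4 * 13
= 1680 * 13
= 21840

21840


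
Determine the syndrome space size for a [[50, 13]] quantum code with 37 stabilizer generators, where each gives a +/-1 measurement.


Each stabilizer generator gives a binary (+1 or -1) measurement outcome.
With 37 independent generators:
Total syndromes = 2^37
= 137438953472

137438953472


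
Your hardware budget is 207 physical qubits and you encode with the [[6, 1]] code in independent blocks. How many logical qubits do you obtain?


Each code block uses 6 physical qubits for 1 logical qubit(s).
Number of complete blocks = floor(207 / 6) = 34
Logical qubits = 34 * 1
= 34

34


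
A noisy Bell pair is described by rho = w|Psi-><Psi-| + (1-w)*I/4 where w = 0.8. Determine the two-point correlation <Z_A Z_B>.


|Psi-> = (|01> - |10>)/sqrt(2)
For the pure Bell state, <Z_A Z_B> = -1 (Bell-state Pauli correlator).
The maximally-mixed part I/4 has tr(I/4 * P tensor P) = 0 for any traceless Pauli P.
So <Z_A Z_B>_rho = w * (-1) + (1 - w) * 0
= 0.8 * (-1)
= -0.8000

-0.8000


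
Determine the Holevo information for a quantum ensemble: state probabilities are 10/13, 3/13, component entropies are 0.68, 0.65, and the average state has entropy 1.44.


chi = S(rho) - sum_i p_i * S(rho_i)
Weighted entropy = 10/13 * 0.68 + 3/13 * 0.65
= 0.6731
chi = 1.44 - 0.6731
= 0.7669

0.7669


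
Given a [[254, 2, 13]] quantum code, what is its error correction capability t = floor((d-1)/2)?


Code parameters: [[254, 2, 13]], distance d = 13.
Number of correctable errors = floor((d-1)/2)
= floor((13 - 1)/2)
= floor(12/2)
= 6

6


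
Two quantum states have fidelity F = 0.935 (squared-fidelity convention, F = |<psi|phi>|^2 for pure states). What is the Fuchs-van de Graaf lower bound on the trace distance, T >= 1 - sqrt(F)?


Fuchs-van de Graaf (squared-fidelity convention): 1 - sqrt(F) <= T <= sqrt(1 - F).
Lower bound: T >= 1 - sqrt(F)
sqrt(F) = sqrt(0.935) = 0.9670
T >= 1 - 0.9670
T >= 0.0330

0.0330


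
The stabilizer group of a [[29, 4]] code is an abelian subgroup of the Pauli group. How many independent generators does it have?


For an [[n,k]] stabilizer code:
Number of stabilizer generators = n - k
= 29 - 4
= 25

25


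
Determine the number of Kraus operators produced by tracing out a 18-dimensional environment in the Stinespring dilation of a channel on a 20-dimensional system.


Tracing out the environment in an orthonormal basis {|i>_E} gives Kraus operators K_i = <i|_E U |0>_E.
Number of Kraus operators = dim(H_env) = d_env
= 18

18


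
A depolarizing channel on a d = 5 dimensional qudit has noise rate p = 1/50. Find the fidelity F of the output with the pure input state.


F = (1-p) + p/d
= (1 - 0.0200) + 0.0200/5
= 0.9800 + 0.0040
= 0.9840

0.9840


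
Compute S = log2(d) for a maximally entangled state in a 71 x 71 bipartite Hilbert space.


For a maximally entangled state in d x d:
S = log2(d) = log2(71)
= 6.1497

6.1497


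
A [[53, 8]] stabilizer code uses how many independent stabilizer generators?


For an [[n,k]] stabilizer code:
Number of stabilizer generators = n - k
= 53 - 8
= 45

45


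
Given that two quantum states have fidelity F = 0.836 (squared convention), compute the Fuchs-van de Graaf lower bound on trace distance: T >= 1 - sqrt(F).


Fuchs-van de Graaf (squared-fidelity convention): 1 - sqrt(F) <= T <= sqrt(1 - F).
Lower bound: T >= 1 - sqrt(F)
sqrt(F) = sqrt(0.836) = 0.9143
T >= 1 - 0.9143
T >= 0.0857

0.0857


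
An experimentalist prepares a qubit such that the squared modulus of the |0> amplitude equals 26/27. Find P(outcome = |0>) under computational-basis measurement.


|alpha|^2 = 26/27 = 0.9630
|beta|^2 = 1 - 26/27 = 1/27 = 0.0370
P(|0>) = |alpha|^2 = 0.9630

0.9630


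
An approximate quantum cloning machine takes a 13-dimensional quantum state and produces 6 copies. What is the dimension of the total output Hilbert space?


Output space = H^(tensor 6) where dim(H) = 13
dim = 13^6
= 169 (after 2 factors)
= 2197 (after 3 factors)
= 28561 (after 4 factors)
= 371293 (after 5 factors)
= 4826809 (after 6 factors)
= 4826809

4826809


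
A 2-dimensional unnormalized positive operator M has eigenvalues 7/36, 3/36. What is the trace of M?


tr(M) = sum of eigenvalues
= 7/36 + 3/36
= 10/36
= 0.2778

0.2778


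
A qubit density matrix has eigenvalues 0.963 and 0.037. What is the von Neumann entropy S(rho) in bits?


S = -p*log2(p) - (1-p)*log2(1-p)
p = 0.9630, 1-p = 0.0370
= -0.9630 * log2(0.9630) - 0.0370 * log2(0.0370)
= -(-0.0524) - (-0.1760)
= 0.2284

0.2284


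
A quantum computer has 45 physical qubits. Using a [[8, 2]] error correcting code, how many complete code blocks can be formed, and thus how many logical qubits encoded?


Each code block uses 8 physical qubits for 2 logical qubit(s).
Number of complete blocks = floor(45 / 8) = 5
Logical qubits = 5 * 2
= 10

10


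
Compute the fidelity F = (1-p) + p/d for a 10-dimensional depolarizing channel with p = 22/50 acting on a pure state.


F = (1-p) + p/d
= (1 - 0.4400) + 0.4400/10
= 0.5600 + 0.0440
= 0.6040

0.6040


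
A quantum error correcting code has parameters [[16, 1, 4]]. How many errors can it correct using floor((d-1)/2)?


Code parameters: [[16, 1, 4]], distance d = 4.
Number of correctable errors = floor((d-1)/2)
= floor((4 - 1)/2)
= floor(3/2)
= 1

1


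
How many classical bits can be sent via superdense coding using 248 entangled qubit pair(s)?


Superdense coding allows 2 classical bits per shared entangled pair.
248 pair(s) -> 2 * 248 = 496 classical bits

496


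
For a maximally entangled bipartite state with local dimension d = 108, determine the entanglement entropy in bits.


For a maximally entangled state in d x d:
S = log2(d) = log2(108)
= 6.7549

6.7549


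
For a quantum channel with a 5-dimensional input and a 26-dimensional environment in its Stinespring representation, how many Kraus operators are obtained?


Tracing out the environment in an orthonormal basis {|i>_E} gives Kraus operators K_i = <i|_E U |0>_E.
Number of Kraus operators = dim(H_env) = d_env
= 26

26


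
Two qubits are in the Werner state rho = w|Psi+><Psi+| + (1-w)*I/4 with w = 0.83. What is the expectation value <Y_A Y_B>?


|Psi+> = (|01> + |10>)/sqrt(2)
For the pure Bell state, <Y_A Y_B> = +1 (Bell-state Pauli correlator).
The maximally-mixed part I/4 has tr(I/4 * P tensor P) = 0 for any traceless Pauli P.
So <Y_A Y_B>_rho = w * (+1) + (1 - w) * 0
= 0.83 * (+1)
= 0.8300

0.8300


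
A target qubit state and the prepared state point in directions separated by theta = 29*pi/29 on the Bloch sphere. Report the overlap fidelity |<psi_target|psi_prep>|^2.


For states separated by angle theta on Bloch sphere:
F = cos^2(theta/2)
theta = 29*pi/29 = 3.1416
theta/2 = 1.5708
cos(theta/2) = 0.0000
F = 0.0000

0.0000


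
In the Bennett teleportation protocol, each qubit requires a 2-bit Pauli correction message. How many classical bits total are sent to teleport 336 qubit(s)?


Quantum teleportation requires 2 classical bits per qubit teleported.
336 qubit(s) -> 2 * 336 = 672 classical bits

672


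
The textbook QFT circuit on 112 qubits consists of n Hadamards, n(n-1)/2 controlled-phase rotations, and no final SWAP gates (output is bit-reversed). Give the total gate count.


Hadamard gates: 112
Controlled rotations: n*(n-1)/2 = 112*111/2 = 6216
SWAP gates: 0 (omitted)
Total = 112 + 6216
= 6328

6328


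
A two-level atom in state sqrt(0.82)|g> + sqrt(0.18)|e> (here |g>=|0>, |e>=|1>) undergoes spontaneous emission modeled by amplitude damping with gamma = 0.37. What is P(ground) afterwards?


For amplitude damping with parameter gamma on state sqrt(a)|0> + sqrt(b)|1>:
alpha^2 = 0.82, beta^2 = 0.18
P(|0>) = alpha^2 + gamma * beta^2
= 0.82 + 0.37 * 0.18
= 0.82 + 0.0666
= 0.8866

0.8866


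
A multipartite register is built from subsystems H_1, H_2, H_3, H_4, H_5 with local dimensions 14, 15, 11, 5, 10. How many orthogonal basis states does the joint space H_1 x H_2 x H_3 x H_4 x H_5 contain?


dim(H_1 x H_2 x H_3 x H_4 x H_5) = 14 * 15 * 11 * 5 * 10
= 210 * 11 * 5 * 10
= 2310 * 5 * 10
= 11550 * 10
= 115500

115500


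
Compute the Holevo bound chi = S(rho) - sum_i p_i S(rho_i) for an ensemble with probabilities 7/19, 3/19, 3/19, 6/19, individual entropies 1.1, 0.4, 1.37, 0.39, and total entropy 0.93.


chi = S(rho) - sum_i p_i * S(rho_i)
Weighted entropy = 7/19 * 1.1 + 3/19 * 0.4 + 3/19 * 1.37 + 6/19 * 0.39
= 0.8079
chi = 0.93 - 0.8079
= 0.1221

0.1221


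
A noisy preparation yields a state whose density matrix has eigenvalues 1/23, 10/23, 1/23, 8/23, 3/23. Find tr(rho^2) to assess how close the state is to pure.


tr(rho^2) = sum of eigenvalues squared
= (1/23)^2 + (10/23)^2 + (1/23)^2 + (8/23)^2 + (3/23)^2
= (1 + 100 + 1 + 64 + 9) / 529
= 175/529
= 0.3308

0.3308


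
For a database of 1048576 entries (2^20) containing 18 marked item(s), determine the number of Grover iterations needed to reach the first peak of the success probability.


After j Grover iterations the success probability is P(j) = sin^2((2j+1)*theta), where sin(theta) = sqrt(k/N).
N = 2^20 = 1048576, k = 18
sin(theta) = sqrt(k/N) = 0.004143203796
theta = arcsin(sqrt(k/N)) = 0.00414321565 rad
P(j) reaches its first maximum when (2j+1)*theta is as close as possible to pi/2, i.e. j = round(pi/(4*theta) - 1/2).
pi/(4*theta) - 1/2 = 189.0625
(For comparison, the common estimate pi/4 * sqrt(N/k) = 189.5630; the exact maximiser is used here.)
Optimal iterations = 189

189


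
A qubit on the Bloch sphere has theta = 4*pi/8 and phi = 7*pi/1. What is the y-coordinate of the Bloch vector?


theta = 1.5708, phi = 21.9911
r_y = sin(theta)*sin(phi) = 1.0000 * 0.0000
r_y = 0.0000

0.0000


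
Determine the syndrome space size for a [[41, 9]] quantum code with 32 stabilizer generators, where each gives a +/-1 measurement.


Each stabilizer generator gives a binary (+1 or -1) measurement outcome.
With 32 independent generators:
Total syndromes = 2^32
= 4294967296

4294967296


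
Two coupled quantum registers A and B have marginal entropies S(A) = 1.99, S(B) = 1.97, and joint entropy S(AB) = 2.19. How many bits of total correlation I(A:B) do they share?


I(A:B) = S(A) + S(B) - S(AB)
= 1.99 + 1.97 - 2.19
= 1.7700

1.7700


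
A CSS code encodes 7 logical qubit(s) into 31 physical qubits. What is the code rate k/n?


Code rate R = k/n
= 7/31
= 0.2258

0.2258


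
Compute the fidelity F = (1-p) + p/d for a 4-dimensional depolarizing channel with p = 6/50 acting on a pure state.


F = (1-p) + p/d
= (1 - 0.1200) + 0.1200/4
= 0.8800 + 0.0300
= 0.9100

0.9100


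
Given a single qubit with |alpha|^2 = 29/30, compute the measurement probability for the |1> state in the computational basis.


|alpha|^2 = 29/30 = 0.9667
|beta|^2 = 1 - 29/30 = 1/30 = 0.0333
P(|1>) = |beta|^2 = 0.0333

0.0333


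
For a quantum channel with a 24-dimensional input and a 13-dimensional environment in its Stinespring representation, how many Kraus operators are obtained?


Tracing out the environment in an orthonormal basis {|i>_E} gives Kraus operators K_i = <i|_E U |0>_E.
Number of Kraus operators = dim(H_env) = d_env
= 13

13


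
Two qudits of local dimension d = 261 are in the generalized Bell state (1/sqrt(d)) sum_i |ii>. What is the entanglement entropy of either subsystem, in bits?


For a maximally entangled state in d x d:
S = log2(d) = log2(261)
= 8.0279

8.0279


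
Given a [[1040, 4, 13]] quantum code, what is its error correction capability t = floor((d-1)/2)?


Code parameters: [[1040, 4, 13]], distance d = 13.
Number of correctable errors = floor((d-1)/2)
= floor((13 - 1)/2)
= floor(12/2)
= 6

6


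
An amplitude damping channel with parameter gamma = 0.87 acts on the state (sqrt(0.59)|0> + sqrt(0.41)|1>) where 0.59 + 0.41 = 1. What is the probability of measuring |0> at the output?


For amplitude damping with parameter gamma on state sqrt(a)|0> + sqrt(b)|1>:
alpha^2 = 0.59, beta^2 = 0.41
P(|0>) = alpha^2 + gamma * beta^2
= 0.59 + 0.87 * 0.41
= 0.59 + 0.3567
= 0.9467

0.9467


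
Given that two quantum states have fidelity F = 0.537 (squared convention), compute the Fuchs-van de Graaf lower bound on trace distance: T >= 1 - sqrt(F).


Fuchs-van de Graaf (squared-fidelity convention): 1 - sqrt(F) <= T <= sqrt(1 - F).
Lower bound: T >= 1 - sqrt(F)
sqrt(F) = sqrt(0.537) = 0.7328
T >= 1 - 0.7328
T >= 0.2672

0.2672


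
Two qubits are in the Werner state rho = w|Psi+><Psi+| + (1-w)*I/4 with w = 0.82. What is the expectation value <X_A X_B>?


|Psi+> = (|01> + |10>)/sqrt(2)
For the pure Bell state, <X_A X_B> = +1 (Bell-state Pauli correlator).
The maximally-mixed part I/4 has tr(I/4 * P tensor P) = 0 for any traceless Pauli P.
So <X_A X_B>_rho = w * (+1) + (1 - w) * 0
= 0.82 * (+1)
= 0.8200

0.8200


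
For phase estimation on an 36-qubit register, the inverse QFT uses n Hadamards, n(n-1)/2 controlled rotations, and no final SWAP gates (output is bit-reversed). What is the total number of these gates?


Hadamard gates: 36
Controlled rotations: n*(n-1)/2 = 36*35/2 = 630
SWAP gates: 0 (omitted)
Total = 36 + 630
= 666

666


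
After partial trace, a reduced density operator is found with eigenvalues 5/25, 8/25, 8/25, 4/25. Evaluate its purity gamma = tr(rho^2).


tr(rho^2) = sum of eigenvalues squared
= (5/25)^2 + (8/25)^2 + (8/25)^2 + (4/25)^2
= (25 + 64 + 64 + 16) / 625
= 169/625
= 0.2704

0.2704


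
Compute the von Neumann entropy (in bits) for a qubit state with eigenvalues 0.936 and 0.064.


S = -p*log2(p) - (1-p)*log2(1-p)
p = 0.9360, 1-p = 0.0640
= -0.9360 * log2(0.9360) - 0.0640 * log2(0.0640)
= -(-0.0893) - (-0.2538)
= 0.3431

0.3431


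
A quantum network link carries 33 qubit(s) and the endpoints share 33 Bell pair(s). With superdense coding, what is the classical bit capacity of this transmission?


Superdense coding allows 2 classical bits per shared entangled pair.
33 pair(s) -> 2 * 33 = 66 classical bits

66


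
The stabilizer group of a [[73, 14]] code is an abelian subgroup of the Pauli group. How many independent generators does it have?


For an [[n,k]] stabilizer code:
Number of stabilizer generators = n - k
= 73 - 14
= 59

59


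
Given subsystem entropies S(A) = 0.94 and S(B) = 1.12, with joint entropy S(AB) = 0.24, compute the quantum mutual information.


I(A:B) = S(A) + S(B) - S(AB)
= 0.94 + 1.12 - 0.24
= 1.8200

1.8200


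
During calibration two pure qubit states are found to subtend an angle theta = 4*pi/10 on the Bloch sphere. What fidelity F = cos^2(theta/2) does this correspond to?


For states separated by angle theta on Bloch sphere:
F = cos^2(theta/2)
theta = 4*pi/10 = 1.2566
theta/2 = 0.6283
cos(theta/2) = 0.8090
F = 0.6545

0.6545


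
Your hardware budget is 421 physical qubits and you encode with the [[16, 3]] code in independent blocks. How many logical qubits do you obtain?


Each code block uses 16 physical qubits for 3 logical qubit(s).
Number of complete blocks = floor(421 / 16) = 26
Logical qubits = 26 * 3
= 78

78


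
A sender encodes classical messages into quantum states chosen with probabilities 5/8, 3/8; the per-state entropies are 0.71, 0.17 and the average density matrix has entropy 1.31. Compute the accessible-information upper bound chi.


chi = S(rho) - sum_i p_i * S(rho_i)
Weighted entropy = 5/8 * 0.71 + 3/8 * 0.17
= 0.5075
chi = 1.31 - 0.5075
= 0.8025

0.8025


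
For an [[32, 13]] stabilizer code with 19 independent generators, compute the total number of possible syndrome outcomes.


Each stabilizer generator gives a binary (+1 or -1) measurement outcome.
With 19 independent generators:
Total syndromes = 2^19
= 524288

524288


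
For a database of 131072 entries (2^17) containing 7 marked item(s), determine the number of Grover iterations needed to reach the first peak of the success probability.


After j Grover iterations the success probability is P(j) = sin^2((2j+1)*theta), where sin(theta) = sqrt(k/N).
N = 2^17 = 131072, k = 7
sin(theta) = sqrt(k/N) = 0.007307924584
theta = arcsin(sqrt(k/N)) = 0.007307989633 rad
P(j) reaches its first maximum when (2j+1)*theta is as close as possible to pi/2, i.e. j = round(pi/(4*theta) - 1/2).
pi/(4*theta) - 1/2 = 106.9712
(For comparison, the common estimate pi/4 * sqrt(N/k) = 107.4721; the exact maximiser is used here.)
Optimal iterations = 107

107


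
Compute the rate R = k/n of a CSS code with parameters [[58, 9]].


Code rate R = k/n
= 9/58
= 0.1552

0.1552


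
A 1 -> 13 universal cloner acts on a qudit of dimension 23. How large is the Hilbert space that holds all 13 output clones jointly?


Output space = H^(tensor 13) where dim(H) = 23
dim = 23^13
= 529 (after 2 factors)
= 12167 (after 3 factors)
= 279841 (after 4 factors)
= 6436343 (after 5 factors)
= 148035889 (after 6 factors)
= 3404825447 (after 7 factors)
= 78310985281 (after 8 factors)
= 1801152661463 (after 9 factors)
= 41426511213649 (after 10 factors)
= 952809757913927 (after 11 factors)
= 21914624432020321 (after 12 factors)
= 504036361936467383 (after 13 factors)
= 504036361936467383

504036361936467383


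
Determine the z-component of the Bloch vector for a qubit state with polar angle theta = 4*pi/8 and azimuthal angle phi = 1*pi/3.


theta = 1.5708, phi = 1.0472
r_z = cos(theta) = 0.0000

0.0000


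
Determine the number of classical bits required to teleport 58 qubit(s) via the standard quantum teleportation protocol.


Quantum teleportation requires 2 classical bits per qubit teleported.
58 qubit(s) -> 2 * 58 = 116 classical bits

116


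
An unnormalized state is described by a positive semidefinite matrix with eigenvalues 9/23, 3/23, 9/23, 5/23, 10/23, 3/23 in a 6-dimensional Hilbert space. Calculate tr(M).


tr(M) = sum of eigenvalues
= 9/23 + 3/23 + 9/23 + 5/23 + 10/23 + 3/23
= 39/23
= 1.6957

1.6957


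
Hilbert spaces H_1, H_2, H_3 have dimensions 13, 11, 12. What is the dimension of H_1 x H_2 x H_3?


dim(H_1 x H_2 x H_3) = 13 * 11 * 12
= 143 * 12
= 1716

1716


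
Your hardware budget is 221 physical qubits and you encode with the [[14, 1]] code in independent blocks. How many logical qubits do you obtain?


Each code block uses 14 physical qubits for 1 logical qubit(s).
Number of complete blocks = floor(221 / 14) = 15
Logical qubits = 15 * 1
= 15

15


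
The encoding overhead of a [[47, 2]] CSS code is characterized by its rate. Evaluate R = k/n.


Code rate R = k/n
= 2/47
= 0.0426

0.0426


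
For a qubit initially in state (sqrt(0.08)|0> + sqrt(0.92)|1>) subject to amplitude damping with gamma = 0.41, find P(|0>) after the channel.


For amplitude damping with parameter gamma on state sqrt(a)|0> + sqrt(b)|1>:
alpha^2 = 0.08, beta^2 = 0.92
P(|0>) = alpha^2 + gamma * beta^2
= 0.08 + 0.41 * 0.92
= 0.08 + 0.3772
= 0.4572

0.4572


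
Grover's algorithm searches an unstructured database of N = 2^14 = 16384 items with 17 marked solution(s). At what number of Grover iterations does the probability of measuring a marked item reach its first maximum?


After j Grover iterations the success probability is P(j) = sin^2((2j+1)*theta), where sin(theta) = sqrt(k/N).
N = 2^14 = 16384, k = 17
sin(theta) = sqrt(k/N) = 0.0322117627
theta = arcsin(sqrt(k/N)) = 0.03221733578 rad
P(j) reaches its first maximum when (2j+1)*theta is as close as possible to pi/2, i.e. j = round(pi/(4*theta) - 1/2).
pi/(4*theta) - 1/2 = 23.8781
(For comparison, the common estimate pi/4 * sqrt(N/k) = 24.3823; the exact maximiser is used here.)
Optimal iterations = 24

24


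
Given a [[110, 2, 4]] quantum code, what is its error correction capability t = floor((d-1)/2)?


Code parameters: [[110, 2, 4]], distance d = 4.
Number of correctable errors = floor((d-1)/2)
= floor((4 - 1)/2)
= floor(3/2)
= 1

1


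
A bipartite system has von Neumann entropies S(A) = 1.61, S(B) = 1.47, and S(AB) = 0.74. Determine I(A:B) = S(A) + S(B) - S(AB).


I(A:B) = S(A) + S(B) - S(AB)
= 1.61 + 1.47 - 0.74
= 2.3400

2.3400


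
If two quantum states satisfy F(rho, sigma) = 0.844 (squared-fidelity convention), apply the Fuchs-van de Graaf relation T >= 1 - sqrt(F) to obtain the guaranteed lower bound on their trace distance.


Fuchs-van de Graaf (squared-fidelity convention): 1 - sqrt(F) <= T <= sqrt(1 - F).
Lower bound: T >= 1 - sqrt(F)
sqrt(F) = sqrt(0.844) = 0.9187
T >= 1 - 0.9187
T >= 0.0813

0.0813


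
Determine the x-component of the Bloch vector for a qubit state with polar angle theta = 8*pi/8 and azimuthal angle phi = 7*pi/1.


theta = 3.1416, phi = 21.9911
r_x = sin(theta)*cos(phi) = 0.0000 * -1.0000
r_x = 0.0000

0.0000


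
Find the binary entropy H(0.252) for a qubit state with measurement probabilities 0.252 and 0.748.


S = -p*log2(p) - (1-p)*log2(1-p)
p = 0.2520, 1-p = 0.7480
= -0.2520 * log2(0.2520) - 0.7480 * log2(0.7480)
= -(-0.5011) - (-0.3133)
= 0.8144

0.8144


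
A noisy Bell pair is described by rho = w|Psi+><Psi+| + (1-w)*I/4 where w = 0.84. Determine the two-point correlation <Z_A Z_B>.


|Psi+> = (|01> + |10>)/sqrt(2)
For the pure Bell state, <Z_A Z_B> = -1 (Bell-state Pauli correlator).
The maximally-mixed part I/4 has tr(I/4 * P tensor P) = 0 for any traceless Pauli P.
So <Z_A Z_B>_rho = w * (-1) + (1 - w) * 0
= 0.84 * (-1)
= -0.8400

-0.8400


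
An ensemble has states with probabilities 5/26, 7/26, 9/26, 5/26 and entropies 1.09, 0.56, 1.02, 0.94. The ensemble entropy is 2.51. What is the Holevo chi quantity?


chi = S(rho) - sum_i p_i * S(rho_i)
Weighted entropy = 5/26 * 1.09 + 7/26 * 0.56 + 9/26 * 1.02 + 5/26 * 0.94
= 0.8942
chi = 2.51 - 0.8942
= 1.6158

1.6158


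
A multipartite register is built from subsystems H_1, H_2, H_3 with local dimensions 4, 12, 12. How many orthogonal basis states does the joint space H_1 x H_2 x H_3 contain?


dim(H_1 x H_2 x H_3) = 4 * 12 * 12
= 48 * 12
= 576

576


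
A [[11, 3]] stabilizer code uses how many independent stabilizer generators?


For an [[n,k]] stabilizer code:
Number of stabilizer generators = n - k
= 11 - 3
= 8

8


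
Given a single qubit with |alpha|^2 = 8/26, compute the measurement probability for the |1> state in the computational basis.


|alpha|^2 = 8/26 = 0.3077
|beta|^2 = 1 - 8/26 = 18/26 = 0.6923
P(|1>) = |beta|^2 = 0.6923

0.6923


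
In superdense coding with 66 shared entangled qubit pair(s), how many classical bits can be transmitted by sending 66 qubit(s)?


Superdense coding allows 2 classical bits per shared entangled pair.
66 pair(s) -> 2 * 66 = 132 classical bits

132


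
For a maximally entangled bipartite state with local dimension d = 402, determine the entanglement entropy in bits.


For a maximally entangled state in d x d:
S = log2(d) = log2(402)
= 8.6511

8.6511


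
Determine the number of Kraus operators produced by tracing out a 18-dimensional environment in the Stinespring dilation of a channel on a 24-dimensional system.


Tracing out the environment in an orthonormal basis {|i>_E} gives Kraus operators K_i = <i|_E U |0>_E.
Number of Kraus operators = dim(H_env) = d_env
= 18

18


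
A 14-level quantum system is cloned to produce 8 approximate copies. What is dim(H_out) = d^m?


Output space = H^(tensor 8) where dim(H) = 14
dim = 14^8
= 196 (after 2 factors)
= 2744 (after 3 factors)
= 38416 (after 4 factors)
= 537824 (after 5 factors)
= 7529536 (after 6 factors)
= 105413504 (after 7 factors)
= 1475789056 (after 8 factors)
= 1475789056

1475789056


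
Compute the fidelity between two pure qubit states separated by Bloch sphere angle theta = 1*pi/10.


For states separated by angle theta on Bloch sphere:
F = cos^2(theta/2)
theta = 1*pi/10 = 0.3142
theta/2 = 0.1571
cos(theta/2) = 0.9877
F = 0.9755

0.9755


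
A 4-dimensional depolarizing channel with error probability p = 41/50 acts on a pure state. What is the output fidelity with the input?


F = (1-p) + p/d
= (1 - 0.8200) + 0.8200/4
= 0.1800 + 0.2050
= 0.3850

0.3850


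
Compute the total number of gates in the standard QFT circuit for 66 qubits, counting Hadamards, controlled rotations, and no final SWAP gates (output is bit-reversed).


Hadamard gates: 66
Controlled rotations: n*(n-1)/2 = 66*65/2 = 2145
SWAP gates: 0 (omitted)
Total = 66 + 2145
= 2211

2211


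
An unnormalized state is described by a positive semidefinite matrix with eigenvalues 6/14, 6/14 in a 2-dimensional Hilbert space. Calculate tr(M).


tr(M) = sum of eigenvalues
= 6/14 + 6/14
= 12/14
= 0.8571

0.8571


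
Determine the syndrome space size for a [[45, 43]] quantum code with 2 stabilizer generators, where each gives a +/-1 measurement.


Each stabilizer generator gives a binary (+1 or -1) measurement outcome.
With 2 independent generators:
Total syndromes = 2^2
= 4

4


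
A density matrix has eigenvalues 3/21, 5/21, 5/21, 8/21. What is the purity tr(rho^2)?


tr(rho^2) = sum of eigenvalues squared
= (3/21)^2 + (5/21)^2 + (5/21)^2 + (8/21)^2
= (9 + 25 + 25 + 64) / 441
= 123/441
= 0.2789

0.2789


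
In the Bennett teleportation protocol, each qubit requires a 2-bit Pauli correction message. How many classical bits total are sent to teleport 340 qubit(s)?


Quantum teleportation requires 2 classical bits per qubit teleported.
340 qubit(s) -> 2 * 340 = 680 classical bits

680


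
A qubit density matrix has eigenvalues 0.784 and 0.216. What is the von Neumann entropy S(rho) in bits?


S = -p*log2(p) - (1-p)*log2(1-p)
p = 0.7840, 1-p = 0.2160
= -0.7840 * log2(0.7840) - 0.2160 * log2(0.2160)
= -(-0.2752) - (-0.4776)
= 0.7528

0.7528


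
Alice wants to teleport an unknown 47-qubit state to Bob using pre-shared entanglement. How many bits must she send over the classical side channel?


Quantum teleportation requires 2 classical bits per qubit teleported.
47 qubit(s) -> 2 * 47 = 94 classical bits

94


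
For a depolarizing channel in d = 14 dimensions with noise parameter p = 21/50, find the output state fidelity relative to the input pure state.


F = (1-p) + p/d
= (1 - 0.4200) + 0.4200/14
= 0.5800 + 0.0300
= 0.6100

0.6100


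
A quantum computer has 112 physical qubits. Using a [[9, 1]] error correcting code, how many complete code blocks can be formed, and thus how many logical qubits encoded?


Each code block uses 9 physical qubits for 1 logical qubit(s).
Number of complete blocks = floor(112 / 9) = 12
Logical qubits = 12 * 1
= 12

12


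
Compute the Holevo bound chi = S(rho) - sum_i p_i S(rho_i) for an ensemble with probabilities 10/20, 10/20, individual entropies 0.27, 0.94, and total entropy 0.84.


chi = S(rho) - sum_i p_i * S(rho_i)
Weighted entropy = 10/20 * 0.27 + 10/20 * 0.94
= 0.6050
chi = 0.84 - 0.6050
= 0.2350

0.2350


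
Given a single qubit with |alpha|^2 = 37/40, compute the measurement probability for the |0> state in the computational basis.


|alpha|^2 = 37/40 = 0.9250
|beta|^2 = 1 - 37/40 = 3/40 = 0.0750
P(|0>) = |alpha|^2 = 0.9250

0.9250


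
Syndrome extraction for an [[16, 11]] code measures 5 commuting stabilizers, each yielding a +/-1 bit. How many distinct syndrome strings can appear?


Each stabilizer generator gives a binary (+1 or -1) measurement outcome.
With 5 independent generators:
Total syndromes = 2^5
= 32

32


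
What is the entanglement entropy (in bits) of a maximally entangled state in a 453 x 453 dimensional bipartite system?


For a maximally entangled state in d x d:
S = log2(d) = log2(453)
= 8.8234

8.8234


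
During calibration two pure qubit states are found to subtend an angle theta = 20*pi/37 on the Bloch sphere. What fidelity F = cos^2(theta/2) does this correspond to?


For states separated by angle theta on Bloch sphere:
F = cos^2(theta/2)
theta = 20*pi/37 = 1.6982
theta/2 = 0.8491
cos(theta/2) = 0.6607
F = 0.4365

0.4365


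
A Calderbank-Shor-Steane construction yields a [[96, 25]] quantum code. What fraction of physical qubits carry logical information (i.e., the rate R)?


Code rate R = k/n
= 25/96
= 0.2604

0.2604


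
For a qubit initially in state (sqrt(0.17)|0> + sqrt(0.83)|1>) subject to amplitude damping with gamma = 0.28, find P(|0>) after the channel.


For amplitude damping with parameter gamma on state sqrt(a)|0> + sqrt(b)|1>:
alpha^2 = 0.17, beta^2 = 0.83
P(|0>) = alpha^2 + gamma * beta^2
= 0.17 + 0.28 * 0.83
= 0.17 + 0.2324
= 0.4024

0.4024


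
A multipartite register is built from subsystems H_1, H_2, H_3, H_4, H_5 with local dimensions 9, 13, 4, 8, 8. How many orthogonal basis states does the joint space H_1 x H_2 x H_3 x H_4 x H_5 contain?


dim(H_1 x H_2 x H_3 x H_4 x H_5) = 9 * 13 * 4 * 8 * 8
= 117 * 4 * 8 * 8
= 468 * 8 * 8
= 3744 * 8
= 29952

29952


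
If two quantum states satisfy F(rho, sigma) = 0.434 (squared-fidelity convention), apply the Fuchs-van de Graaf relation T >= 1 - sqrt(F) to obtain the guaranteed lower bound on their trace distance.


Fuchs-van de Graaf (squared-fidelity convention): 1 - sqrt(F) <= T <= sqrt(1 - F).
Lower bound: T >= 1 - sqrt(F)
sqrt(F) = sqrt(0.434) = 0.6588
T >= 1 - 0.6588
T >= 0.3412

0.3412


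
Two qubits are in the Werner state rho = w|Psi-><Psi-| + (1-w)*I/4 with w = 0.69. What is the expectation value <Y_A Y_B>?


|Psi-> = (|01> - |10>)/sqrt(2)
For the pure Bell state, <Y_A Y_B> = -1 (Bell-state Pauli correlator).
The maximally-mixed part I/4 has tr(I/4 * P tensor P) = 0 for any traceless Pauli P.
So <Y_A Y_B>_rho = w * (-1) + (1 - w) * 0
= 0.69 * (-1)
= -0.6900

-0.6900


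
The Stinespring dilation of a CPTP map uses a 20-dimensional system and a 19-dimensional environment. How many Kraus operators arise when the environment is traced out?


Tracing out the environment in an orthonormal basis {|i>_E} gives Kraus operators K_i = <i|_E U |0>_E.
Number of Kraus operators = dim(H_env) = d_env
= 19

19


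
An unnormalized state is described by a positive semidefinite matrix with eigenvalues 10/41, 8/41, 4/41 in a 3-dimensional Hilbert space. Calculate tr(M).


tr(M) = sum of eigenvalues
= 10/41 + 8/41 + 4/41
= 22/41
= 0.5366

0.5366


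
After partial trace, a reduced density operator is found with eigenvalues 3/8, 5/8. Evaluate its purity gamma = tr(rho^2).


tr(rho^2) = sum of eigenvalues squared
= (3/8)^2 + (5/8)^2
= (9 + 25) / 64
= 34/64
= 0.5312

0.5312


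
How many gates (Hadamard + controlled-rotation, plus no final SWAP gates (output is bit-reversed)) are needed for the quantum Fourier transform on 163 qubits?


Hadamard gates: 163
Controlled rotations: n*(n-1)/2 = 163*162/2 = 13203
SWAP gates: 0 (omitted)
Total = 163 + 13203
= 13366

13366


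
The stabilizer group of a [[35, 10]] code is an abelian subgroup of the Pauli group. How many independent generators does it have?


For an [[n,k]] stabilizer code:
Number of stabilizer generators = n - k
= 35 - 10
= 25

25


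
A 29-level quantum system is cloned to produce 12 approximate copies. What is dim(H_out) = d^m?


Output space = H^(tensor 12) where dim(H) = 29
dim = 29^12
= 841 (after 2 factors)
= 24389 (after 3 factors)
= 707281 (after 4 factors)
= 20511149 (after 5 factors)
= 594823321 (after 6 factors)
= 17249876309 (after 7 factors)
= 500246412961 (after 8 factors)
= 14507145975869 (after 9 factors)
= 420707233300201 (after 10 factors)
= 12200509765705829 (after 11 factors)
= 353814783205469041 (after 12 factors)
= 353814783205469041

353814783205469041


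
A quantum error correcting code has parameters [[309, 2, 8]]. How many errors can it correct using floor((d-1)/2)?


Code parameters: [[309, 2, 8]], distance d = 8.
Number of correctable errors = floor((d-1)/2)
= floor((8 - 1)/2)
= floor(7/2)
= 3

3


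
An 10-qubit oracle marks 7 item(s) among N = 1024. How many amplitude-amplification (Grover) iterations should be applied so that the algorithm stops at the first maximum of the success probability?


After j Grover iterations the success probability is P(j) = sin^2((2j+1)*theta), where sin(theta) = sqrt(k/N).
N = 2^10 = 1024, k = 7
sin(theta) = sqrt(k/N) = 0.08267972847
theta = arcsin(sqrt(k/N)) = 0.08277421834 rad
P(j) reaches its first maximum when (2j+1)*theta is as close as possible to pi/2, i.e. j = round(pi/(4*theta) - 1/2).
pi/(4*theta) - 1/2 = 8.9884
(For comparison, the common estimate pi/4 * sqrt(N/k) = 9.4993; the exact maximiser is used here.)
Optimal iterations = 9

9


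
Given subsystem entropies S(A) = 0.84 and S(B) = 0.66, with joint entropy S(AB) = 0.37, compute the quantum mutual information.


I(A:B) = S(A) + S(B) - S(AB)
= 0.84 + 0.66 - 0.37
= 1.1300

1.1300


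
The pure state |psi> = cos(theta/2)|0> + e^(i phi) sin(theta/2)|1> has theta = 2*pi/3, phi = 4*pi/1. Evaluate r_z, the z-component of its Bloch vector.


theta = 2.0944, phi = 12.5664
r_z = cos(theta) = -0.5000

-0.5000


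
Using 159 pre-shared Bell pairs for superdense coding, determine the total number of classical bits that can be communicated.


Superdense coding allows 2 classical bits per shared entangled pair.
159 pair(s) -> 2 * 159 = 318 classical bits

318


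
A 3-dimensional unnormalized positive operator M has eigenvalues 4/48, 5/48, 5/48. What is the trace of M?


tr(M) = sum of eigenvalues
= 4/48 + 5/48 + 5/48
= 14/48
= 0.2917

0.2917


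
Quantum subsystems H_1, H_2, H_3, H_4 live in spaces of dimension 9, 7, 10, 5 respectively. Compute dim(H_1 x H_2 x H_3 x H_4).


dim(H_1 x H_2 x H_3 x H_4) = 9 * 7 * 10 * 5
= 63 * 10 * 5
= 630 * 5
= 3150

3150


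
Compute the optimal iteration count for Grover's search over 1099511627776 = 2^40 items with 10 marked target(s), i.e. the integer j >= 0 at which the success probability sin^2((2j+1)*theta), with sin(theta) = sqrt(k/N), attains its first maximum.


After j Grover iterations the success probability is P(j) = sin^2((2j+1)*theta), where sin(theta) = sqrt(k/N).
N = 2^40 = 1099511627776, k = 10
sin(theta) = sqrt(k/N) = 3.015782986e-06
theta = arcsin(sqrt(k/N)) = 3.015782986e-06 rad
P(j) reaches its first maximum when (2j+1)*theta is as close as possible to pi/2, i.e. j = round(pi/(4*theta) - 1/2).
pi/(4*theta) - 1/2 = 260428.7706
(For comparison, the common estimate pi/4 * sqrt(N/k) = 260429.2706; the exact maximiser is used here.)
Optimal iterations = 260429

260429


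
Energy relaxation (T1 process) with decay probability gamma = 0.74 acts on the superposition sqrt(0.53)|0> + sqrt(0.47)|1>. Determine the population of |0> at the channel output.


For amplitude damping with parameter gamma on state sqrt(a)|0> + sqrt(b)|1>:
alpha^2 = 0.53, beta^2 = 0.47
P(|0>) = alpha^2 + gamma * beta^2
= 0.53 + 0.74 * 0.47
= 0.53 + 0.3478
= 0.8778

0.8778


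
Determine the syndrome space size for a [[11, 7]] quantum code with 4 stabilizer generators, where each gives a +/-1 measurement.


Each stabilizer generator gives a binary (+1 or -1) measurement outcome.
With 4 independent generators:
Total syndromes = 2^4
= 16

16


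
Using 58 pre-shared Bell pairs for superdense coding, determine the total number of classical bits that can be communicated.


Superdense coding allows 2 classical bits per shared entangled pair.
58 pair(s) -> 2 * 58 = 116 classical bits

116


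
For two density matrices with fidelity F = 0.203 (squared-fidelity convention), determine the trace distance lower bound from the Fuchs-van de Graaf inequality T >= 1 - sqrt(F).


Fuchs-van de Graaf (squared-fidelity convention): 1 - sqrt(F) <= T <= sqrt(1 - F).
Lower bound: T >= 1 - sqrt(F)
sqrt(F) = sqrt(0.203) = 0.4506
T >= 1 - 0.4506
T >= 0.5494

0.5494


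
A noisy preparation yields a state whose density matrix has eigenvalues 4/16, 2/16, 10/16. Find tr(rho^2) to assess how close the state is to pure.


tr(rho^2) = sum of eigenvalues squared
= (4/16)^2 + (2/16)^2 + (10/16)^2
= (16 + 4 + 100) / 256
= 120/256
= 0.4688

0.4688


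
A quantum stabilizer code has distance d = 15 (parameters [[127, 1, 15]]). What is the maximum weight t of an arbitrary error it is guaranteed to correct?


Code parameters: [[127, 1, 15]], distance d = 15.
Number of correctable errors = floor((d-1)/2)
= floor((15 - 1)/2)
= floor(14/2)
= 7

7


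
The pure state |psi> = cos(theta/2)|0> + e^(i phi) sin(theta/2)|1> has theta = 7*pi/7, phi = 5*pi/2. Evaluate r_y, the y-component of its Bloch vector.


theta = 3.1416, phi = 7.8540
r_y = sin(theta)*sin(phi) = 0.0000 * 1.0000
r_y = 0.0000

0.0000


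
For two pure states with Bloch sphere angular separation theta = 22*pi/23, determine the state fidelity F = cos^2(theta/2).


For states separated by angle theta on Bloch sphere:
F = cos^2(theta/2)
theta = 22*pi/23 = 3.0050
theta/2 = 1.5025
cos(theta/2) = 0.0682
F = 0.0047

0.0047


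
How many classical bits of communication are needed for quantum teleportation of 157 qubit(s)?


Quantum teleportation requires 2 classical bits per qubit teleported.
157 qubit(s) -> 2 * 157 = 314 classical bits

314


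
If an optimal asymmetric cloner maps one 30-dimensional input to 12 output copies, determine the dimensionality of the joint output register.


Output space = H^(tensor 12) where dim(H) = 30
dim = 30^12
= 900 (after 2 factors)
= 27000 (after 3 factors)
= 810000 (after 4 factors)
= 24300000 (after 5 factors)
= 729000000 (after 6 factors)
= 21870000000 (after 7 factors)
= 656100000000 (after 8 factors)
= 19683000000000 (after 9 factors)
= 590490000000000 (after 10 factors)
= 17714700000000000 (after 11 factors)
= 531441000000000000 (after 12 factors)
= 531441000000000000

531441000000000000
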